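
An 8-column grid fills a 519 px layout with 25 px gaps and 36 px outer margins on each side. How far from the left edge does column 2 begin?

Subtract both margins: 519 − 2·36 = 447 px.
447 − 7·25 = 272; ÷8 gives c = 34 px.
Column 2 starts at margin + 1·(column + gutter) = 36 + 1·59 = 95 px.

95 px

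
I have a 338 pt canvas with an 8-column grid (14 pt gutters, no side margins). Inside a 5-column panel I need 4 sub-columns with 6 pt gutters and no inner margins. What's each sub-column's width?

Subtracting 7 gutters of 14 leaves 240 for 8 columns, so c = 30 pt.
5 columns plus 4 gutters: 150 + 56 = 206 pt.
Subtracting 3 gutters of 6 leaves 188 for 4 columns, so d = 47 pt.

47 pt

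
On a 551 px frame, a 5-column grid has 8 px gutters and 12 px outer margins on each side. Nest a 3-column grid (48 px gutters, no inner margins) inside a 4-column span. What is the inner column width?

108 px

Inside the margins: 551 − 24 = 527 px.
527 − 4·8 = 495; ÷5 gives c = 99 px.
4 columns plus 3 gutters: 396 + 24 = 420 px.
3 columns + 2 gutters: 3d + 2·48 = 420.
3d = 420 − 96 = 324, so d = 108 px.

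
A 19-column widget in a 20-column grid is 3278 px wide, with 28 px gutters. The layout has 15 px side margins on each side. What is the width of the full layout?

19c + 18·28 = 3278 → 19c = 2774 → c = 146 px.
Adding margins, columns and gutters: 30 + 2920 + 532 = 3482 px.

3482 px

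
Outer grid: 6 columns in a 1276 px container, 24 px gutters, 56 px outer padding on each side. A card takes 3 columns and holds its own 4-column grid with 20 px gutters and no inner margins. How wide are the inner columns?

127.5 px

Take off 112 px of margins, leaving 1164 px.
6c + 5·24 = 1164 → 6c = 1044 → c = 174 px.
3 columns plus 2 gutters: 522 + 48 = 570 px.
4 columns + 3 gutters: 4d + 3·20 = 570.
4d = 570 − 60 = 510, so d = 127.5 px.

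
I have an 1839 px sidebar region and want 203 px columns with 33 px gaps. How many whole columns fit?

Each extra column adds 203 + 33 = 236 px.
(1839 + 33) / 236 = 7.93, so 7 columns fit.

7 columns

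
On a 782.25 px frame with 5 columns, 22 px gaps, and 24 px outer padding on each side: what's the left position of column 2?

Inside the margins: 782.25 − 48 = 734.25 px.
5c + 4·22 = 734.25 → 5c = 646.25 → c = 129.25 px.
Before column 2: the margin + 1 column + 1 gap.
Offset = 24 + 1·(129.25 + 22) = 24 + 151.25 = 175.25 px.

175.25 px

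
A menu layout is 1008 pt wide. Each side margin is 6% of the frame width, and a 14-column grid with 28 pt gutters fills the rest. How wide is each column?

37.36 pt

1008 × (1 − 2·6%) = 1008 × 88% = 887.04 pt for the columns.
887.04 − 13·28 = 523.04; ÷14 gives c = 37.36 pt.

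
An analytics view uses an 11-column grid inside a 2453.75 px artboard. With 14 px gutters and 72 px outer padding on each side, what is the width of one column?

197.25 px

Content width = 2453.75 − 2·72 = 2309.75 px.
2309.75 − 10·14 = 2169.75; ÷11 gives c = 197.25 px.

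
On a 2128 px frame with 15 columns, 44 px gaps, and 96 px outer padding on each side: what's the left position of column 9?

1152 px

Subtract both margins: 2128 − 2·96 = 1936 px.
1936 − 14·44 = 1320; ÷15 gives c = 88 px.
Column 9 starts at margin + 8·(column + gutter) = 96 + 8·132 = 1152 px.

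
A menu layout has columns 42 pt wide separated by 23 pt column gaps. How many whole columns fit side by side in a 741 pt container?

11 columns

k columns need k·42 + (k−1)·23 = k·65 − 23.
k·65 − 23 ≤ 741 → k ≤ 764 / 65 ≈ 11.75, so k = 11.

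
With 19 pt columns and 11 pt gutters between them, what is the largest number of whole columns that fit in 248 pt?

8 columns

Each extra column adds 19 + 11 = 30 pt.
(248 + 11) / 30 = 8.63, so 8 columns fit.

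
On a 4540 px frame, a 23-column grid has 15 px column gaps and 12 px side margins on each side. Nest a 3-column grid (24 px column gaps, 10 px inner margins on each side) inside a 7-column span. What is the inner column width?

Outer content = 4540 − 2·12 = 4516 px.
Subtracting 22 column gaps of 15 leaves 4186 for 23 columns, so c = 182 px.
Span of 7: 7·182 + 6·15 = 1274 + 90 = 1364 px.
Inner content = 1364 − 2·10 = 1344 px.
3d + 2·24 = 1344 → 3d = 1296 → d = 432 px.

432 px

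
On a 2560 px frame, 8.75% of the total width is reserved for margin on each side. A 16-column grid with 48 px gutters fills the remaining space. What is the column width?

87 px

Margins: 8.75% × 2560 = 224 px each, so content = 2560 − 448 = 2112 px.
16c + 15·48 = 2112 → 16c = 1392 → c = 87 px.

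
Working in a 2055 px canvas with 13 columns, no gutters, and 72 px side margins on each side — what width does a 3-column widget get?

Inside the margins: 2055 − 144 = 1911 px.
1911 / 13 = 147 px per column.
3-column span = 3·147 = 441 px.

441 px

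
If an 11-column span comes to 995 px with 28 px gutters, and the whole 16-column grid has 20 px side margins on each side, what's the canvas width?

1500 px

995 − 10·28 = 715; ÷11 gives c = 65 px.
Adding margins, columns and gutters: 40 + 1040 + 420 = 1500 px.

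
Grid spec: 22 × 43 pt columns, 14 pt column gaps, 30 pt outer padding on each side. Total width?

1300 pt

Artboard = 2·30 + 22·43 + 21·14 = 60 + 946 + 294 = 1300 pt.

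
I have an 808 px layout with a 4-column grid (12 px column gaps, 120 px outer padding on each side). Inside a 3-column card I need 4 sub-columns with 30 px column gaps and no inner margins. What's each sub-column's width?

83.25 px

Subtract both margins: 808 − 2·120 = 568 px.
4c + 3·12 = 568 → 4c = 532 → c = 133 px.
3-column span = 3·133 + 2·12 = 423 px.
4d + 3·30 = 423 → 4d = 333 → d = 83.25 px.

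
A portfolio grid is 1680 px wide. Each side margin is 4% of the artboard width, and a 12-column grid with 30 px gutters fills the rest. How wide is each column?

1680 × (1 − 2·4%) = 1680 × 92% = 1545.6 px for the columns.
Subtracting 11 gutters of 30 leaves 1215.6 for 12 columns, so c = 101.3 px.

101.3 px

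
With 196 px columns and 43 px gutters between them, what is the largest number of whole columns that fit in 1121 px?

4 columns

Each extra column adds 196 + 43 = 239 px.
(1121 + 43) / 239 = 4.87, so 4 columns fit.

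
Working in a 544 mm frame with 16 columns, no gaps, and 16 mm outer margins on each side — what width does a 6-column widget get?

192 mm

Subtract both margins: 544 − 2·16 = 512 mm.
512 / 16 = 32 mm per column.
6-column span = 6·32 = 192 mm.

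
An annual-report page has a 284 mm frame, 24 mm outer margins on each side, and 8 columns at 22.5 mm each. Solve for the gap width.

Content width = 284 − 2·24 = 236 mm.
8 columns take 8·22.5 = 180 mm; remaining 56 splits into 7 gaps.
g = 56 / 7 = 8 mm.

8 mm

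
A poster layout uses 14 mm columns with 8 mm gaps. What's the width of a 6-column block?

124 mm

6-column span = 6·14 + 5·8 = 124 mm.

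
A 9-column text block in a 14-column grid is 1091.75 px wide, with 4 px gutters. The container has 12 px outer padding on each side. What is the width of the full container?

1091.75 − 8·4 = 1059.75; ÷9 gives c = 117.75 px.
Adding margins, columns and gutters: 24 + 1648.5 + 52 = 1724.5 px.

1724.5 px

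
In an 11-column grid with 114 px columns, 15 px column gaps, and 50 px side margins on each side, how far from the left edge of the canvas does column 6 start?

Column 6 starts at margin + 5·(column + gutter) = 50 + 5·129 = 695 px.

695 px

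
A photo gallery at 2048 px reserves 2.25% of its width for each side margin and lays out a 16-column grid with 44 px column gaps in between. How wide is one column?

80.99 px

Margins: 2.25% × 2048 = 46.08 px each, so content = 2048 − 92.16 = 1955.84 px.
16c + 15·44 = 1955.84 → 16c = 1295.84 → c = 80.99 px.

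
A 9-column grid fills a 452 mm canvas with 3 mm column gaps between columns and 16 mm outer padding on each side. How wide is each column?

44 mm

Inside the margins: 452 − 32 = 420 mm.
420 − 8·3 = 396; ÷9 gives c = 44 mm.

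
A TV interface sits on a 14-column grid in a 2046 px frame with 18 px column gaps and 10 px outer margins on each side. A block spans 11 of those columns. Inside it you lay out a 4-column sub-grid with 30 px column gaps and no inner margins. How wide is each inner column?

Outer content = 2046 − 2·10 = 2026 px.
14 columns + 13 column gaps: 14c + 13·18 = 2026.
14c = 2026 − 234 = 1792, so c = 128 px.
Span of 11: 11·128 + 10·18 = 1408 + 180 = 1588 px.
Subtracting 3 column gaps of 30 leaves 1498 for 4 columns, so d = 374.5 px.

374.5 px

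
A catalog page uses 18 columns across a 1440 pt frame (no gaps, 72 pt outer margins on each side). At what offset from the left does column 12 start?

864 pt

Subtract both margins: 1440 − 2·72 = 1296 pt.
1296 / 18 = 72 pt per column.
Column 12 starts at margin + 11·(column + gutter) = 72 + 11·72 = 864 pt.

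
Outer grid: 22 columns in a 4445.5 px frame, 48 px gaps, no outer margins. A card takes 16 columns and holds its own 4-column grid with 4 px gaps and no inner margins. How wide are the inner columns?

Subtracting 21 gaps of 48 leaves 3437.5 for 22 columns, so c = 156.25 px.
16-column span = 16·156.25 + 15·48 = 3220 px.
Subtracting 3 gaps of 4 leaves 3208 for 4 columns, so d = 802 px.

802 px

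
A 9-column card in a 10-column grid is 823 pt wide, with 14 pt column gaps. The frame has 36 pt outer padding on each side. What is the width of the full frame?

988 pt

823 − 8·14 = 711; ÷9 gives c = 79 pt.
Adding margins, columns and gutters: 72 + 790 + 126 = 988 pt.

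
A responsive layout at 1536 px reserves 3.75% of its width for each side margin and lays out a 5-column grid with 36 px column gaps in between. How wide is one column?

1536 × (1 − 2·3.75%) = 1536 × 92.5% = 1420.8 px for the columns.
Subtracting 4 column gaps of 36 leaves 1276.8 for 5 columns, so c = 255.36 px.

255.36 px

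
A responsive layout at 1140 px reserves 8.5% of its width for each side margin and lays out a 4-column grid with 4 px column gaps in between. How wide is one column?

233.55 px

Each margin = 8.5% of 1140 = 96.9 px; content = 1140 − 2·96.9 = 946.2 px.
946.2 − 3·4 = 934.2; ÷4 gives c = 233.55 px.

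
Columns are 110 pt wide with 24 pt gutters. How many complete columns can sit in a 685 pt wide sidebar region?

Each extra column adds 110 + 24 = 134 pt.
(685 + 24) / 134 = 5.29, so 5 columns fit.

5 columns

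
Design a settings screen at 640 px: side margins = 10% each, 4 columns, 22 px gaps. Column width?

111.5 px

Margins: 10% × 640 = 64 px each, so content = 640 − 128 = 512 px.
Subtracting 3 gaps of 22 leaves 446 for 4 columns, so c = 111.5 px.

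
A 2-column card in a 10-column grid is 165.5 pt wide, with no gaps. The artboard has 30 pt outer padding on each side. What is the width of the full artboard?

887.5 pt

With no gaps, each column is 165.5/2 = 82.75 pt.
Artboard = 2·30 + 10·82.75 = 60 + 827.5 = 887.5 pt.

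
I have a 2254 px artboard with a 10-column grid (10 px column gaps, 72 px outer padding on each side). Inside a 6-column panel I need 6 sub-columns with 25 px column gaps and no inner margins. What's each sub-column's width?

Outer content = 2254 − 2·72 = 2110 px.
10c + 9·10 = 2110 → 10c = 2020 → c = 202 px.
6 columns plus 5 column gaps: 1212 + 50 = 1262 px.
Subtracting 5 column gaps of 25 leaves 1137 for 6 columns, so d = 189.5 px.

189.5 px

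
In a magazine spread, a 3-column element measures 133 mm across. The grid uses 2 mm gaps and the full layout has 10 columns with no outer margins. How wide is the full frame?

133 − 2·2 = 129; ÷3 gives c = 43 mm.
Summing: 430 + 18 = 448 mm.

448 mm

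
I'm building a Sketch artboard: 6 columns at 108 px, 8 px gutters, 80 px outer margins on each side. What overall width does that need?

Total width: 2·80 + 6·108 + 5·8 = 848 px.

848 px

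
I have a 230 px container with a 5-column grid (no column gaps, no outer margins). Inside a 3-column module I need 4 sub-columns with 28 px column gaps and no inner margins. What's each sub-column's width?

5c = 230 → c = 46 px.
With no column gaps, 3 columns span 3·46 = 138 px.
4d + 3·28 = 138 → 4d = 54 → d = 13.5 px.

13.5 px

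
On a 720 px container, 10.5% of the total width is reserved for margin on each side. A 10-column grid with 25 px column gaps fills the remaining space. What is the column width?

720 × (1 − 2·10.5%) = 720 × 79% = 568.8 px for the columns.
10 columns + 9 column gaps: 10c + 9·25 = 568.8.
10c = 568.8 − 225 = 343.8, so c = 34.38 px.

34.38 px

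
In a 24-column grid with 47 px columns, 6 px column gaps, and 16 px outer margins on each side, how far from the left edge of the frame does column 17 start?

864 px

Before column 17: the margin + 16 columns + 16 column gaps.
Offset = 16 + 16·(47 + 6) = 16 + 848 = 864 px.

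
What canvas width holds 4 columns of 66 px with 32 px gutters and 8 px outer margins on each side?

Adding margins, columns and gutters: 16 + 264 + 96 = 376 px.

376 px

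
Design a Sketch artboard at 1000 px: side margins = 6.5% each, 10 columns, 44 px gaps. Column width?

47.4 px

Margins: 6.5% × 1000 = 65 px each, so content = 1000 − 130 = 870 px.
10c + 9·44 = 870 → 10c = 474 → c = 47.4 px.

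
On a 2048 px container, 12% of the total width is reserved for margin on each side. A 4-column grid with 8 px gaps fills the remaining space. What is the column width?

383.12 px

2048 × (1 − 2·12%) = 2048 × 76% = 1556.48 px for the columns.
4c + 3·8 = 1556.48 → 4c = 1532.48 → c = 383.12 px.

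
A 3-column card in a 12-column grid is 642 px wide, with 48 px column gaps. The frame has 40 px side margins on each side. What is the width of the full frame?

Subtracting 2 column gaps of 48 leaves 546 for 3 columns, so c = 182 px.
Frame = 2·40 + 12·182 + 11·48 = 80 + 2184 + 528 = 2792 px.

2792 px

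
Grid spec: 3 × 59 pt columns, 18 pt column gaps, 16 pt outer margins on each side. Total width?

Adding margins, columns and gutters: 32 + 177 + 36 = 245 pt.

245 pt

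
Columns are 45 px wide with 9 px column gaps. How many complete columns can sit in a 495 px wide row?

9 columns

k columns need k·45 + (k−1)·9 = k·54 − 9.
k·54 − 9 ≤ 495 → k ≤ 504 / 54 ≈ 9.33, so k = 9.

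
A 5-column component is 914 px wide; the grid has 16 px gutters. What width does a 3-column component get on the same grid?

542 px

5c + 4·16 = 914 → 5c = 850 → c = 170 px.
3 columns plus 2 gutters: 510 + 32 = 542 px.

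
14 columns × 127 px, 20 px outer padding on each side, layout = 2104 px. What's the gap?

22 px

Subtract both margins: 2104 − 2·20 = 2064 px.
14 columns take 14·127 = 1778 px; remaining 286 splits into 13 gaps.
g = 286 / 13 = 22 px.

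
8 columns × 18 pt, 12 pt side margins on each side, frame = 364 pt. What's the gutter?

Subtract both margins: 364 − 2·12 = 340 pt.
8 columns take 8·18 = 144 pt; remaining 196 splits into 7 gutters.
g = 196 / 7 = 28 pt.

28 pt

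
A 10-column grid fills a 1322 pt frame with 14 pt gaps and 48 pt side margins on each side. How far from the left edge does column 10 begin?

1164 pt

Inside the margins: 1322 − 96 = 1226 pt.
1226 − 9·14 = 1100; ÷10 gives c = 110 pt.
Before column 10: the margin + 9 columns + 9 gaps.
Offset = 48 + 9·(110 + 14) = 48 + 1116 = 1164 pt.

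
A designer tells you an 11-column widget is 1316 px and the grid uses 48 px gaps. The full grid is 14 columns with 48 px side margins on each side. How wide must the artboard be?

1784 px

Subtracting 10 gaps of 48 leaves 836 for 11 columns, so c = 76 px.
Adding margins, columns and gutters: 96 + 1064 + 624 = 1784 px.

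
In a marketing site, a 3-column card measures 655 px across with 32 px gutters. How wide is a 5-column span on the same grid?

3 columns + 2 gutters: 3c + 2·32 = 655.
3c = 655 − 64 = 591, so c = 197 px.
Span of 5: 5·197 + 4·32 = 985 + 128 = 1113 px.

1113 px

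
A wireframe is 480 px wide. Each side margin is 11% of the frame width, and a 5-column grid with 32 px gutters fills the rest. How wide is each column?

Margins: 11% × 480 = 52.8 px each, so content = 480 − 105.6 = 374.4 px.
Subtracting 4 gutters of 32 leaves 246.4 for 5 columns, so c = 49.28 px.

49.28 px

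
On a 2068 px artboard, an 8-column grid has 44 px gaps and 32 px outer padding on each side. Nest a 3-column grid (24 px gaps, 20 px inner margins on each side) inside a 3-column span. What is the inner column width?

212 px

Outer content = 2068 − 2·32 = 2004 px.
2004 − 7·44 = 1696; ÷8 gives c = 212 px.
3-column span = 3·212 + 2·44 = 724 px.
Inner content = 724 − 2·20 = 684 px.
3 columns + 2 gaps: 3d + 2·24 = 684.
3d = 684 − 48 = 636, so d = 212 px.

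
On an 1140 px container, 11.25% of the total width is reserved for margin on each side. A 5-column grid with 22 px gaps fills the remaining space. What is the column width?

1140 × (1 − 2·11.25%) = 1140 × 77.5% = 883.5 px for the columns.
Subtracting 4 gaps of 22 leaves 795.5 for 5 columns, so c = 159.1 px.

159.1 px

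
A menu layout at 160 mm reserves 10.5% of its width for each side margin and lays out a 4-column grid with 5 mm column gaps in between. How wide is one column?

Margins: 10.5% × 160 = 16.8 mm each, so content = 160 − 33.6 = 126.4 mm.
Subtracting 3 column gaps of 5 leaves 111.4 for 4 columns, so c = 27.85 mm.

27.85 mm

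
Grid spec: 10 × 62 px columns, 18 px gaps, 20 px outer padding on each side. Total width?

822 px

Container = 2·20 + 10·62 + 9·18 = 40 + 620 + 162 = 822 px.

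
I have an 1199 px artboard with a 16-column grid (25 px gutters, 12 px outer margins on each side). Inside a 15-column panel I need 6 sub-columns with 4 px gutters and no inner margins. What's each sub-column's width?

180 px

Outer content = 1199 − 2·12 = 1175 px.
1175 − 15·25 = 800; ÷16 gives c = 50 px.
Span of 15: 15·50 + 14·25 = 750 + 350 = 1100 px.
Subtracting 5 gutters of 4 leaves 1080 for 6 columns, so d = 180 px.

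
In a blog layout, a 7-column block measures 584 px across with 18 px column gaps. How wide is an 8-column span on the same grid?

670 px

7 columns + 6 column gaps: 7c + 6·18 = 584.
7c = 584 − 108 = 476, so c = 68 px.
8-column span = 8·68 + 7·18 = 670 px.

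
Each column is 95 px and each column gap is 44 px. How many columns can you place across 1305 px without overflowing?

Each extra column adds 95 + 44 = 139 px.
(1305 + 44) / 139 = 9.71, so 9 columns fit.

9 columns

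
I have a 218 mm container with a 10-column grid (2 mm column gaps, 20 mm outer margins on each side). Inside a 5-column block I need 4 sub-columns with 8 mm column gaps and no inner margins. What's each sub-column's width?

16 mm

Outer content = 218 − 2·20 = 178 mm.
10c + 9·2 = 178 → 10c = 160 → c = 16 mm.
5 columns plus 4 column gaps: 80 + 8 = 88 mm.
4d + 3·8 = 88 → 4d = 64 → d = 16 mm.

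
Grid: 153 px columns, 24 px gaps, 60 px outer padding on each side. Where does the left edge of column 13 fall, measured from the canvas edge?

2184 px

Each column+gutter stride is 177 px; 12 of them past the 60 px margin is 60 + 2124 = 2184 px.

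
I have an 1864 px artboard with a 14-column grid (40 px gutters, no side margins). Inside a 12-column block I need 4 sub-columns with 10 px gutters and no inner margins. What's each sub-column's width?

390.5 px

Subtracting 13 gutters of 40 leaves 1344 for 14 columns, so c = 96 px.
12 columns plus 11 gutters: 1152 + 440 = 1592 px.
4 columns + 3 gutters: 4d + 3·10 = 1592.
4d = 1592 − 30 = 1562, so d = 390.5 px.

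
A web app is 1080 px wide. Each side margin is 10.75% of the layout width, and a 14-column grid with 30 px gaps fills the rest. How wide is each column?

1080 × (1 − 2·10.75%) = 1080 × 78.5% = 847.8 px for the columns.
847.8 − 13·30 = 457.8; ÷14 gives c = 32.7 px.

32.7 px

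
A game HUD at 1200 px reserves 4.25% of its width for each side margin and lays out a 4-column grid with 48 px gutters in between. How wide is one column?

238.5 px

Each margin = 4.25% of 1200 = 51 px; content = 1200 − 2·51 = 1098 px.
Subtracting 3 gutters of 48 leaves 954 for 4 columns, so c = 238.5 px.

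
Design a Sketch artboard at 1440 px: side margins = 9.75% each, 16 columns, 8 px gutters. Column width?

64.95 px

Each margin = 9.75% of 1440 = 140.4 px; content = 1440 − 2·140.4 = 1159.2 px.
Subtracting 15 gutters of 8 leaves 1039.2 for 16 columns, so c = 64.95 px.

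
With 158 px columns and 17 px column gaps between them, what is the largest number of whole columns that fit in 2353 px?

13 columns: 13·158 + 12·17 = 2258 px ≤ 2353.
14 columns: 2433 px > 2353. So 13.

13 columns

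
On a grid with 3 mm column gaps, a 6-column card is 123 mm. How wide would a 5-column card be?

102 mm

Subtracting 5 column gaps of 3 leaves 108 for 6 columns, so c = 18 mm.
Span of 5: 5·18 + 4·3 = 90 + 12 = 102 mm.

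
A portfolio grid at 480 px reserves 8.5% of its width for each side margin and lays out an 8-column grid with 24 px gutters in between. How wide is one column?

Each margin = 8.5% of 480 = 40.8 px; content = 480 − 2·40.8 = 398.4 px.
Subtracting 7 gutters of 24 leaves 230.4 for 8 columns, so c = 28.8 px.

28.8 px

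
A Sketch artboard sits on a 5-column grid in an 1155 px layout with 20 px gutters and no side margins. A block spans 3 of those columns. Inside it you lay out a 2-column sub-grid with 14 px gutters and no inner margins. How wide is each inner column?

335.5 px

1155 − 4·20 = 1075; ÷5 gives c = 215 px.
3 columns plus 2 gutters: 645 + 40 = 685 px.
2 columns + 1 gutter: 2d + 1·14 = 685.
2d = 685 − 14 = 671, so d = 335.5 px.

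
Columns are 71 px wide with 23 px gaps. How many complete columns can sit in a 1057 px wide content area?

Each extra column adds 71 + 23 = 94 px.
(1057 + 23) / 94 = 11.49, so 11 columns fit.

11 columns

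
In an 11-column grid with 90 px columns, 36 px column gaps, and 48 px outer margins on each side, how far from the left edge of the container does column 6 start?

Each column+gutter stride is 126 px; 5 of them past the 48 px margin is 48 + 630 = 678 px.

678 px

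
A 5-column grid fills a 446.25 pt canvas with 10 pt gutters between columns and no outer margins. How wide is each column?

5c + 4·10 = 446.25 → 5c = 406.25 → c = 81.25 pt.

81.25 pt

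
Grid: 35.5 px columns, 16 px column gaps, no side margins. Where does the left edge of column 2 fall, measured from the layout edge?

51.5 px

Before column 2: 1 column + 1 column gap.
Offset = 1·(35.5 + 16) = 1·51.5 = 51.5 px.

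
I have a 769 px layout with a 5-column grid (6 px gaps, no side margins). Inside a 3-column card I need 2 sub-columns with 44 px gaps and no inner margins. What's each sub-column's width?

769 − 4·6 = 745; ÷5 gives c = 149 px.
3-column span = 3·149 + 2·6 = 459 px.
459 − 1·44 = 415; ÷2 gives d = 207.5 px.

207.5 px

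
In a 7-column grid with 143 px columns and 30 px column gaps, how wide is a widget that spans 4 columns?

4-column span = 4·143 + 3·30 = 662 px.

662 px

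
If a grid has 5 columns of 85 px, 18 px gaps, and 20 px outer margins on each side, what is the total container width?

Container = 2·20 + 5·85 + 4·18 = 40 + 425 + 72 = 537 px.

537 px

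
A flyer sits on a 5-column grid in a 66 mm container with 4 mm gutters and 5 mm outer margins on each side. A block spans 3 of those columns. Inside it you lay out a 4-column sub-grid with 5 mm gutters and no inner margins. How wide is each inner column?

4.25 mm

Take off 10 mm of margins, leaving 56 mm.
5 columns + 4 gutters: 5c + 4·4 = 56.
5c = 56 − 16 = 40, so c = 8 mm.
3-column span = 3·8 + 2·4 = 32 mm.
Subtracting 3 gutters of 5 leaves 17 for 4 columns, so d = 4.25 mm.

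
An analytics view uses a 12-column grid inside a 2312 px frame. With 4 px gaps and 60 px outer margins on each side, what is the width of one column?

179 px

Inside the margins: 2312 − 120 = 2192 px.
Subtracting 11 gaps of 4 leaves 2148 for 12 columns, so c = 179 px.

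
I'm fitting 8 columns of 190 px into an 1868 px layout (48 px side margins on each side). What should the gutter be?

Subtract both margins: 1868 − 2·48 = 1772 px.
Columns use 1520 px, leaving 252 px across 7 gutters = 36 px each.

36 px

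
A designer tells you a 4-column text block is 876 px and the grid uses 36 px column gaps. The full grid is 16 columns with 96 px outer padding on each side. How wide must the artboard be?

3804 px

4 columns + 3 column gaps: 4c + 3·36 = 876.
4c = 876 − 108 = 768, so c = 192 px.
Total width: 2·96 + 16·192 + 15·36 = 3804 px.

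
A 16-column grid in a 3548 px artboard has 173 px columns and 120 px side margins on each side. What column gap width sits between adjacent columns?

36 px

Content width = 3548 − 2·120 = 3308 px.
16·173 + 15g = 3308 → 15g = 540 → g = 36 px.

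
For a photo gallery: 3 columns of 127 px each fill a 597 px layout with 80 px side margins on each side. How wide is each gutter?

28 px

Take off 160 px of margins, leaving 437 px.
3 columns take 3·127 = 381 px; remaining 56 splits into 2 gutters.
g = 56 / 2 = 28 px.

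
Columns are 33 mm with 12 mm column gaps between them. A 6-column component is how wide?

6 columns plus 5 column gaps: 198 + 60 = 258 mm.

258 mm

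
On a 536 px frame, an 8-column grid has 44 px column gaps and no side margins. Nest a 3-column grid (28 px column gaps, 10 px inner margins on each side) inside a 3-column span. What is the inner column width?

Subtracting 7 column gaps of 44 leaves 228 for 8 columns, so c = 28.5 px.
3-column span = 3·28.5 + 2·44 = 173.5 px.
Inner content = 173.5 − 2·10 = 153.5 px.
3 columns + 2 column gaps: 3d + 2·28 = 153.5.
3d = 153.5 − 56 = 97.5, so d = 32.5 px.

32.5 px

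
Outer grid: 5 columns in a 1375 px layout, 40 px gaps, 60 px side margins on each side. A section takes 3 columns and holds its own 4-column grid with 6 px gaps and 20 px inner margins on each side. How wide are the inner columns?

Subtract both margins: 1375 − 2·60 = 1255 px.
1255 − 4·40 = 1095; ÷5 gives c = 219 px.
Span of 3: 3·219 + 2·40 = 657 + 80 = 737 px.
Inner content = 737 − 2·20 = 697 px.
4d + 3·6 = 697 → 4d = 679 → d = 169.75 px.

169.75 px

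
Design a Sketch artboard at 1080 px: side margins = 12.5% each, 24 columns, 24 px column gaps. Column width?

Each margin = 12.5% of 1080 = 135 px; content = 1080 − 2·135 = 810 px.
Subtracting 23 column gaps of 24 leaves 258 for 24 columns, so c = 10.75 px.

10.75 px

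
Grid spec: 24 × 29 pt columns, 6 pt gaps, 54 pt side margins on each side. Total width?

Container = 2·54 + 24·29 + 23·6 = 108 + 696 + 138 = 942 pt.

942 pt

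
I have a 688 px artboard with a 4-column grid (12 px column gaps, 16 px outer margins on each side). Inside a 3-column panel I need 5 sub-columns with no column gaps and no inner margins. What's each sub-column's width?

97.8 px

Subtract both margins: 688 − 2·16 = 656 px.
Subtracting 3 column gaps of 12 leaves 620 for 4 columns, so c = 155 px.
3 columns plus 2 column gaps: 465 + 24 = 489 px.
489 / 5 = 97.8 px per column.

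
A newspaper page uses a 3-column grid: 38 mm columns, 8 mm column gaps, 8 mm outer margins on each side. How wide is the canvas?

146 mm

Adding margins, columns and gutters: 16 + 114 + 16 = 146 mm.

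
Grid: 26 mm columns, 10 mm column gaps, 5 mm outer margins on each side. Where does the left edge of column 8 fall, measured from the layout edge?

257 mm

Before column 8: the margin + 7 columns + 7 column gaps.
Offset = 5 + 7·(26 + 10) = 5 + 252 = 257 mm.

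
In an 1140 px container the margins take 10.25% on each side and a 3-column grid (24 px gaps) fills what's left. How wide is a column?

286.1 px

Each margin = 10.25% of 1140 = 116.85 px; content = 1140 − 2·116.85 = 906.3 px.
3 columns + 2 gaps: 3c + 2·24 = 906.3.
3c = 906.3 − 48 = 858.3, so c = 286.1 px.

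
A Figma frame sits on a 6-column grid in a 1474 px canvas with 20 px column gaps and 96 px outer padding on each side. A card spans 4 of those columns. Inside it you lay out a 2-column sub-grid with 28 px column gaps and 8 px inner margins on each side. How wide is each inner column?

402 px

Inside the margins: 1474 − 192 = 1282 px.
6 columns + 5 column gaps: 6c + 5·20 = 1282.
6c = 1282 − 100 = 1182, so c = 197 px.
4-column span = 4·197 + 3·20 = 848 px.
Inner content = 848 − 2·8 = 832 px.
Subtracting 1 column gap of 28 leaves 804 for 2 columns, so d = 402 px.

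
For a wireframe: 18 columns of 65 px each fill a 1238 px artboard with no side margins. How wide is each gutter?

Columns use 1170 px, leaving 68 px across 17 gutters = 4 px each.

4 px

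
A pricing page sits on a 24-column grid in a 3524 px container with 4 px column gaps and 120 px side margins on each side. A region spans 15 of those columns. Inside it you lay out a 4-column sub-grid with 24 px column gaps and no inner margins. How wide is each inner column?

494.75 px

Inside the margins: 3524 − 240 = 3284 px.
24 columns + 23 column gaps: 24c + 23·4 = 3284.
24c = 3284 − 92 = 3192, so c = 133 px.
15-column span = 15·133 + 14·4 = 2051 px.
4 columns + 3 column gaps: 4d + 3·24 = 2051.
4d = 2051 − 72 = 1979, so d = 494.75 px.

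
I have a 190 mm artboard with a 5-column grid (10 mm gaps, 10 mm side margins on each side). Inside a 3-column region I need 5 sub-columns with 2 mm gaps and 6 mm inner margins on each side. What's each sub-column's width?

Outer content = 190 − 2·10 = 170 mm.
5c + 4·10 = 170 → 5c = 130 → c = 26 mm.
3 columns plus 2 gaps: 78 + 20 = 98 mm.
Inner content = 98 − 2·6 = 86 mm.
Subtracting 4 gaps of 2 leaves 78 for 5 columns, so d = 15.6 mm.

15.6 mm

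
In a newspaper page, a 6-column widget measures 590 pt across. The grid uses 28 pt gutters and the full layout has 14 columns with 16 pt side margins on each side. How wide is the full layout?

6c + 5·28 = 590 → 6c = 450 → c = 75 pt.
Total width: 2·16 + 14·75 + 13·28 = 1446 pt.

1446 pt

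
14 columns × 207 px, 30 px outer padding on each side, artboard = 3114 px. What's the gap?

Subtract both margins: 3114 − 2·30 = 3054 px.
14·207 + 13g = 3054 → 13g = 156 → g = 12 px.

12 px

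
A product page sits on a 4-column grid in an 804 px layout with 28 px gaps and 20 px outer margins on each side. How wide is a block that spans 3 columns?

Take off 40 px of margins, leaving 764 px.
4c + 3·28 = 764 → 4c = 680 → c = 170 px.
3-column span = 3·170 + 2·28 = 566 px.

566 px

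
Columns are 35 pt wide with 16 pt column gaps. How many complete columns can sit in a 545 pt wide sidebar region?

11 columns

11 columns: 11·35 + 10·16 = 545 pt ≤ 545.
12 columns: 596 pt > 545. So 11.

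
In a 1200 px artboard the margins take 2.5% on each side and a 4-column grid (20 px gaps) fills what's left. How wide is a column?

270 px

Margins: 2.5% × 1200 = 30 px each, so content = 1200 − 60 = 1140 px.
4 columns + 3 gaps: 4c + 3·20 = 1140.
4c = 1140 − 60 = 1080, so c = 270 px.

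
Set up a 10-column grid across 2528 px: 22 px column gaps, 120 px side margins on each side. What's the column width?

209 px

Content width = 2528 − 2·120 = 2288 px.
Subtracting 9 column gaps of 22 leaves 2090 for 10 columns, so c = 209 px.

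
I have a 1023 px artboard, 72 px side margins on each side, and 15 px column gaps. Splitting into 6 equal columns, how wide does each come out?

Subtract both margins: 1023 − 2·72 = 879 px.
879 − 5·15 = 804; ÷6 gives c = 134 px.

134 px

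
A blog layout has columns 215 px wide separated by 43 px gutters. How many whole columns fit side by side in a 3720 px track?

14 columns

k columns need k·215 + (k−1)·43 = k·258 − 43.
k·258 − 43 ≤ 3720 → k ≤ 3763 / 258 ≈ 14.59, so k = 14.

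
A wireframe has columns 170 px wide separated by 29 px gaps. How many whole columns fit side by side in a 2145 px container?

10 columns

Each extra column adds 170 + 29 = 199 px.
(2145 + 29) / 199 = 10.92, so 10 columns fit.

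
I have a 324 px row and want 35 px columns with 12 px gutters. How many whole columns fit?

k columns need k·35 + (k−1)·12 = k·47 − 12.
k·47 − 12 ≤ 324 → k ≤ 336 / 47 ≈ 7.15, so k = 7.

7 columns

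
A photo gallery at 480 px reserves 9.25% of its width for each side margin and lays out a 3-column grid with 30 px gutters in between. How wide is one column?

480 × (1 − 2·9.25%) = 480 × 81.5% = 391.2 px for the columns.
391.2 − 2·30 = 331.2; ÷3 gives c = 110.4 px.

110.4 px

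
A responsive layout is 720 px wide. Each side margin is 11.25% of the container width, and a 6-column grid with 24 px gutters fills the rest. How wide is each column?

73 px

Margins: 11.25% × 720 = 81 px each, so content = 720 − 162 = 558 px.
6c + 5·24 = 558 → 6c = 438 → c = 73 px.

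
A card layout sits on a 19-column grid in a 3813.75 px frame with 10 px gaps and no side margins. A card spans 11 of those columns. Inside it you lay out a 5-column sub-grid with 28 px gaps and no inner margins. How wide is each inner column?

418.35 px

Subtracting 18 gaps of 10 leaves 3633.75 for 19 columns, so c = 191.25 px.
Span of 11: 11·191.25 + 10·10 = 2103.75 + 100 = 2203.75 px.
Subtracting 4 gaps of 28 leaves 2091.75 for 5 columns, so d = 418.35 px.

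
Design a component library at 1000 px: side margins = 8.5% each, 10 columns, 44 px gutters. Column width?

Each margin = 8.5% of 1000 = 85 px; content = 1000 − 2·85 = 830 px.
10c + 9·44 = 830 → 10c = 434 → c = 43.4 px.

43.4 px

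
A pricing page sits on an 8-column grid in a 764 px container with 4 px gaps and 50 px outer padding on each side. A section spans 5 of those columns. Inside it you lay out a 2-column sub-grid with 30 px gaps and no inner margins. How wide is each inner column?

Outer content = 764 − 2·50 = 664 px.
8 columns + 7 gaps: 8c + 7·4 = 664.
8c = 664 − 28 = 636, so c = 79.5 px.
5 columns plus 4 gaps: 397.5 + 16 = 413.5 px.
Subtracting 1 gap of 30 leaves 383.5 for 2 columns, so d = 191.75 px.

191.75 px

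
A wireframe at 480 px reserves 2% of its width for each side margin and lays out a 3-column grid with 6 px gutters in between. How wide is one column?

Each margin = 2% of 480 = 9.6 px; content = 480 − 2·9.6 = 460.8 px.
Subtracting 2 gutters of 6 leaves 448.8 for 3 columns, so c = 149.6 px.

149.6 px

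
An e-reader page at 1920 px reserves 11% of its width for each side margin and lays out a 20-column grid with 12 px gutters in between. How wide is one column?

63.48 px

Each margin = 11% of 1920 = 211.2 px; content = 1920 − 2·211.2 = 1497.6 px.
1497.6 − 19·12 = 1269.6; ÷20 gives c = 63.48 px.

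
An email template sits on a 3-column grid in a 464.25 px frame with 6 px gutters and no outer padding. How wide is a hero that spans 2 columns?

3 columns + 2 gutters: 3c + 2·6 = 464.25.
3c = 464.25 − 12 = 452.25, so c = 150.75 px.
Span of 2: 2·150.75 + 1·6 = 301.5 + 6 = 307.5 px.

307.5 px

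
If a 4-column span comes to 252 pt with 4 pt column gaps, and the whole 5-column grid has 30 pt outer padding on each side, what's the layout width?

376 pt

Subtracting 3 column gaps of 4 leaves 240 for 4 columns, so c = 60 pt.
Total width: 2·30 + 5·60 + 4·4 = 376 pt.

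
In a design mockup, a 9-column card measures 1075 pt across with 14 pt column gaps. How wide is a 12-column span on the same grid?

9 columns + 8 column gaps: 9c + 8·14 = 1075.
9c = 1075 − 112 = 963, so c = 107 pt.
12 columns plus 11 column gaps: 1284 + 154 = 1438 pt.

1438 pt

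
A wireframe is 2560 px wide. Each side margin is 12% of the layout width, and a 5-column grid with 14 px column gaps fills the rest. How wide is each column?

Each margin = 12% of 2560 = 307.2 px; content = 2560 − 2·307.2 = 1945.6 px.
Subtracting 4 column gaps of 14 leaves 1889.6 for 5 columns, so c = 377.92 px.

377.92 px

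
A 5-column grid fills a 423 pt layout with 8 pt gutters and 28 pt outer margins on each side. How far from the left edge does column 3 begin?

178 pt

Subtract both margins: 423 − 2·28 = 367 pt.
5 columns + 4 gutters: 5c + 4·8 = 367.
5c = 367 − 32 = 335, so c = 67 pt.
Column 3 starts at margin + 2·(column + gutter) = 28 + 2·75 = 178 pt.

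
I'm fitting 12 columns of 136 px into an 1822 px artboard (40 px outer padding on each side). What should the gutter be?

Inside the margins: 1822 − 80 = 1742 px.
12·136 + 11g = 1742 → 11g = 110 → g = 10 px.

10 px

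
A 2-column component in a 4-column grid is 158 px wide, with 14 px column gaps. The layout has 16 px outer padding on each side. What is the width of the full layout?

362 px

158 − 1·14 = 144; ÷2 gives c = 72 px.
Total width: 2·16 + 4·72 + 3·14 = 362 px.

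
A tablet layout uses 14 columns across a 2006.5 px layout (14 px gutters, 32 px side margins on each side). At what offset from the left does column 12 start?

1569.25 px

Inside the margins: 2006.5 − 64 = 1942.5 px.
1942.5 − 13·14 = 1760.5; ÷14 gives c = 125.75 px.
Before column 12: the margin + 11 columns + 11 gutters.
Offset = 32 + 11·(125.75 + 14) = 32 + 1537.25 = 1569.25 px.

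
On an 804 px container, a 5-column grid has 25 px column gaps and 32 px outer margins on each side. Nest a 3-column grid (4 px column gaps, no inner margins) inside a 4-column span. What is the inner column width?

193 px

Subtract both margins: 804 − 2·32 = 740 px.
740 − 4·25 = 640; ÷5 gives c = 128 px.
4-column span = 4·128 + 3·25 = 587 px.
587 − 2·4 = 579; ÷3 gives d = 193 px.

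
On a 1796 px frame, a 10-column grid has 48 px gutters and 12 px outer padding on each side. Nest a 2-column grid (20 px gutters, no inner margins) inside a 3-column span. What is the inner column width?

Subtract both margins: 1796 − 2·12 = 1772 px.
10 columns + 9 gutters: 10c + 9·48 = 1772.
10c = 1772 − 432 = 1340, so c = 134 px.
3 columns plus 2 gutters: 402 + 96 = 498 px.
Subtracting 1 gutter of 20 leaves 478 for 2 columns, so d = 239 px.

239 px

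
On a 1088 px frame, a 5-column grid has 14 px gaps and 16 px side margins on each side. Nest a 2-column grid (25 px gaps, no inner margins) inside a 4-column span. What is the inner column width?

408.5 px

Take off 32 px of margins, leaving 1056 px.
5 columns + 4 gaps: 5c + 4·14 = 1056.
5c = 1056 − 56 = 1000, so c = 200 px.
4 columns plus 3 gaps: 800 + 42 = 842 px.
2 columns + 1 gap: 2d + 1·25 = 842.
2d = 842 − 25 = 817, so d = 408.5 px.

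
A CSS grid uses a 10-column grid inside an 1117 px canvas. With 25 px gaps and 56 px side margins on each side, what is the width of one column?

Take off 112 px of margins, leaving 1005 px.
10 columns + 9 gaps: 10c + 9·25 = 1005.
10c = 1005 − 225 = 780, so c = 78 px.

78 px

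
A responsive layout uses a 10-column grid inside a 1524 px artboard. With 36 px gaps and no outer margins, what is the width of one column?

10 columns + 9 gaps: 10c + 9·36 = 1524.
10c = 1524 − 324 = 1200, so c = 120 px.

120 px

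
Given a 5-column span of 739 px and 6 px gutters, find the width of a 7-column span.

1037 px

Subtracting 4 gutters of 6 leaves 715 for 5 columns, so c = 143 px.
Span of 7: 7·143 + 6·6 = 1001 + 36 = 1037 px.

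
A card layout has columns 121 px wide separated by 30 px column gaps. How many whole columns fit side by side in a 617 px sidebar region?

4 columns

k columns need k·121 + (k−1)·30 = k·151 − 30.
k·151 − 30 ≤ 617 → k ≤ 647 / 151 ≈ 4.28, so k = 4.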